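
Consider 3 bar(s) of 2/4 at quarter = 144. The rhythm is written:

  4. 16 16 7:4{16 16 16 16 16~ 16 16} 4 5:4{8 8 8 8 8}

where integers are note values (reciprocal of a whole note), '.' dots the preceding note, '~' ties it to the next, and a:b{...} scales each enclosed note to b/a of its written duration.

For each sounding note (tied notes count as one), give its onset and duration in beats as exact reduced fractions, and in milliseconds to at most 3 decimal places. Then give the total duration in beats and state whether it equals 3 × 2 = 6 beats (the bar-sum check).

1) 0.0ms=0b +625.0ms=3/2b
2) 625.0ms=3/2b +104.167ms=1/4b
3) 729.167ms=7/4b +104.167ms=1/4b
4) 833.333ms=2b +59.524ms=1/7b
5) 892.857ms=15/7b +59.524ms=1/7b
6) 952.381ms=16/7b +59.524ms=1/7b
7) 1011.905ms=17/7b +59.524ms=1/7b
8) 1071.429ms=18/7b +119.048ms=2/7b
9) 1190.476ms=20/7b +59.524ms=1/7b
10) 1250.0ms=3b +416.667ms=1b
11) 1666.667ms=4b +166.667ms=2/5b
12) 1833.333ms=22/5b +166.667ms=2/5b
13) 2000.0ms=24/5b +166.667ms=2/5b
14) 2166.667ms=26/5b +166.667ms=2/5b
15) 2333.333ms=28/5b +166.667ms=2/5b
Σ=6b of 6 (144bpm 2/4) — PASS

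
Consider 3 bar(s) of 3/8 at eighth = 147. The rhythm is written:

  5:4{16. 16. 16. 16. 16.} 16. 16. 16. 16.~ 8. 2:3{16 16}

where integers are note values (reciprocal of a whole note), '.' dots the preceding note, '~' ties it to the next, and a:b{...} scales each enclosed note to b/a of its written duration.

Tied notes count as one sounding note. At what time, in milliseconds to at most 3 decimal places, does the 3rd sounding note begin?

note 3 onset = 6/5b = 489.796ms

1. 0.0ms @ 0 + 244.898ms (3/5)
2. 244.898ms @ 3/5 + 244.898ms (3/5)
3. 489.796ms @ 6/5 + 244.898ms (3/5)
4. 734.694ms @ 9/5 + 244.898ms (3/5)
5. 979.592ms @ 12/5 + 244.898ms (3/5)
6. 1224.49ms @ 3 + 306.122ms (3/4)
7. 1530.612ms @ 15/4 + 306.122ms (3/4)
8. 1836.735ms @ 9/2 + 306.122ms (3/4)
9. 2142.857ms @ 21/4 + 918.367ms (9/4)
10. 3061.224ms @ 15/2 + 306.122ms (3/4)
11. 3367.347ms @ 33/4 + 306.122ms (3/4)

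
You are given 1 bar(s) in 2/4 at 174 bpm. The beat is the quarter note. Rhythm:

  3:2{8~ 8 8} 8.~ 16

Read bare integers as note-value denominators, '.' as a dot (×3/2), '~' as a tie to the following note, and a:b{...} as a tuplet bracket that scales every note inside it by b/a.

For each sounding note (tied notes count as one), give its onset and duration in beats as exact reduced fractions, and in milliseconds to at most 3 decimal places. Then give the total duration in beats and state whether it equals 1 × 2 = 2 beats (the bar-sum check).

1) 0.0ms=0b +229.885ms=2/3b
2) 229.885ms=2/3b +114.943ms=1/3b
3) 344.828ms=1b +344.828ms=1b
Σ=2b of 2 (174bpm 2/4) — PASS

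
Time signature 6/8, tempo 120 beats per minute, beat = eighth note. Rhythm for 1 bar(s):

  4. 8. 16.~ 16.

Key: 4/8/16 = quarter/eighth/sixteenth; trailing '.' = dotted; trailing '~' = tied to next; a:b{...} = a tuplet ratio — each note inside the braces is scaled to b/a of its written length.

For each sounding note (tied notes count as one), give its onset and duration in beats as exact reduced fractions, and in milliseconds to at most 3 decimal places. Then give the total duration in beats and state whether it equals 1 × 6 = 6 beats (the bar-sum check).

1) 0.0ms=0b +1500.0ms=3b
2) 1500.0ms=3b +750.0ms=3/2b
3) 2250.0ms=9/2b +750.0ms=3/2b
Σ=6b of 6 (120bpm 6/8) — PASS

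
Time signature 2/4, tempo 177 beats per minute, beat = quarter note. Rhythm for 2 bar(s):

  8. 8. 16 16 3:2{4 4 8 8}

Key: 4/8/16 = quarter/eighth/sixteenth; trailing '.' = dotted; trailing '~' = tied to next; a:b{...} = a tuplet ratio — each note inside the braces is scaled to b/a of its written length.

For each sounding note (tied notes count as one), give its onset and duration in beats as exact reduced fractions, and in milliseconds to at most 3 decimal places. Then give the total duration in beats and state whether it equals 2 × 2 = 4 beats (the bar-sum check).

1) 0.0ms=0b +254.237ms=3/4b
2) 254.237ms=3/4b +254.237ms=3/4b
3) 508.475ms=3/2b +84.746ms=1/4b
4) 593.22ms=7/4b +84.746ms=1/4b
5) 677.966ms=2b +225.989ms=2/3b
6) 903.955ms=8/3b +225.989ms=2/3b
7) 1129.944ms=10/3b +112.994ms=1/3b
8) 1242.938ms=11/3b +112.994ms=1/3b
Σ=4b of 4 (177bpm 2/4) — PASS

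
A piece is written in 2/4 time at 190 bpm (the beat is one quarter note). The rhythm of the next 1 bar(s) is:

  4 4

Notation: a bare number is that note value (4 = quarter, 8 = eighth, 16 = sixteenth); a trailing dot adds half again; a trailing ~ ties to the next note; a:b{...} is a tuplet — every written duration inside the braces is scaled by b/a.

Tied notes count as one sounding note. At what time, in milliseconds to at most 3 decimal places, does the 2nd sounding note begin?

1. 0.0ms @ 0 + 315.789ms (1)
2. 315.789ms @ 1 + 315.789ms (1)

note 2 onset = 1b = 315.789ms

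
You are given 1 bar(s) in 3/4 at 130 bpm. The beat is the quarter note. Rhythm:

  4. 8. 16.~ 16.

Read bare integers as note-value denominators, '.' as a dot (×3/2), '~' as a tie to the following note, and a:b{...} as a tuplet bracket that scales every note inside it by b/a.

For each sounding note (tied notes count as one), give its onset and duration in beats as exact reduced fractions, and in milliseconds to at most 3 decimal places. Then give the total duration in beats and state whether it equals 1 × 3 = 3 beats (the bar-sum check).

1) 0.0ms=0b +692.308ms=3/2b
2) 692.308ms=3/2b +346.154ms=3/4b
3) 1038.462ms=9/4b +346.154ms=3/4b
Σ=3b of 3 (130bpm 3/4) — PASS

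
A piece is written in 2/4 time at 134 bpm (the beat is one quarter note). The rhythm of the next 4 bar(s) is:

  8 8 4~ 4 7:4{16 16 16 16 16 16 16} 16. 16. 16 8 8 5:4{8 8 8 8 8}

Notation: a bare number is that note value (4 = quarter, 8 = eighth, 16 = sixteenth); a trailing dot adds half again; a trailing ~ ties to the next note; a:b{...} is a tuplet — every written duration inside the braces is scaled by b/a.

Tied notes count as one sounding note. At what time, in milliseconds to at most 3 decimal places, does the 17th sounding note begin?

1. 0.0ms @ 0 + 223.881ms (1/2)
2. 223.881ms @ 1/2 + 223.881ms (1/2)
3. 447.761ms @ 1 + 895.522ms (2)
4. 1343.284ms @ 3 + 63.966ms (1/7)
5. 1407.249ms @ 22/7 + 63.966ms (1/7)
6. 1471.215ms @ 23/7 + 63.966ms (1/7)
7. 1535.181ms @ 24/7 + 63.966ms (1/7)
8. 1599.147ms @ 25/7 + 63.966ms (1/7)
9. 1663.113ms @ 26/7 + 63.966ms (1/7)
10. 1727.079ms @ 27/7 + 63.966ms (1/7)
11. 1791.045ms @ 4 + 167.91ms (3/8)
12. 1958.955ms @ 35/8 + 167.91ms (3/8)
13. 2126.866ms @ 19/4 + 111.94ms (1/4)
14. 2238.806ms @ 5 + 223.881ms (1/2)
15. 2462.687ms @ 11/2 + 223.881ms (1/2)
16. 2686.567ms @ 6 + 179.104ms (2/5)
17. 2865.672ms @ 32/5 + 179.104ms (2/5)
18. 3044.776ms @ 34/5 + 179.104ms (2/5)
19. 3223.881ms @ 36/5 + 179.104ms (2/5)
20. 3402.985ms @ 38/5 + 179.104ms (2/5)

note 17 onset = 32/5b = 2865.672ms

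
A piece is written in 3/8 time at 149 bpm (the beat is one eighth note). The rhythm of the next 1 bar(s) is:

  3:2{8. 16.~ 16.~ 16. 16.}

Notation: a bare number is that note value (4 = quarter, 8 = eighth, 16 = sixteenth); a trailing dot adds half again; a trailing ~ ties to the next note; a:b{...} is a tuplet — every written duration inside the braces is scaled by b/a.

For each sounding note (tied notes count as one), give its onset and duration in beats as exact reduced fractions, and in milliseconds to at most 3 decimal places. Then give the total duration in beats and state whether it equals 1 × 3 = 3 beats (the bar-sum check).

1) 0.0ms=0b +402.685ms=1b
2) 402.685ms=1b +604.027ms=3/2b
3) 1006.711ms=5/2b +201.342ms=1/2b
Σ=3b of 3 (149bpm 3/8) — PASS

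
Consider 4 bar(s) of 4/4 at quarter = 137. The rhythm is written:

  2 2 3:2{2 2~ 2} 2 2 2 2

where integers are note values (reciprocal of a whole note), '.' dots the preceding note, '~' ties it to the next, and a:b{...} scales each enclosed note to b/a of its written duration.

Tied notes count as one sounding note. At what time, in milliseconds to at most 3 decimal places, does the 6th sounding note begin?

note 6 onset = 10b = 4379.562ms

1. 0.0ms @ 0 + 875.912ms (2)
2. 875.912ms @ 2 + 875.912ms (2)
3. 1751.825ms @ 4 + 583.942ms (4/3)
4. 2335.766ms @ 16/3 + 1167.883ms (8/3)
5. 3503.65ms @ 8 + 875.912ms (2)
6. 4379.562ms @ 10 + 875.912ms (2)
7. 5255.474ms @ 12 + 875.912ms (2)
8. 6131.387ms @ 14 + 875.912ms (2)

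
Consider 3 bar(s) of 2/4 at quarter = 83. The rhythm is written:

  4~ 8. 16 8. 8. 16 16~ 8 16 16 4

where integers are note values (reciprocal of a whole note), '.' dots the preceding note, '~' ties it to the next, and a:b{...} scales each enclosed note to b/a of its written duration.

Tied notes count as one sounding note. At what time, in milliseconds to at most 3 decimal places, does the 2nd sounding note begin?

1. 0.0ms @ 0 + 1265.06ms (7/4)
2. 1265.06ms @ 7/4 + 180.723ms (1/4)
3. 1445.783ms @ 2 + 542.169ms (3/4)
4. 1987.952ms @ 11/4 + 542.169ms (3/4)
5. 2530.12ms @ 7/2 + 180.723ms (1/4)
6. 2710.843ms @ 15/4 + 542.169ms (3/4)
7. 3253.012ms @ 9/2 + 180.723ms (1/4)
8. 3433.735ms @ 19/4 + 180.723ms (1/4)
9. 3614.458ms @ 5 + 722.892ms (1)

note 2 onset = 7/4b = 1265.06ms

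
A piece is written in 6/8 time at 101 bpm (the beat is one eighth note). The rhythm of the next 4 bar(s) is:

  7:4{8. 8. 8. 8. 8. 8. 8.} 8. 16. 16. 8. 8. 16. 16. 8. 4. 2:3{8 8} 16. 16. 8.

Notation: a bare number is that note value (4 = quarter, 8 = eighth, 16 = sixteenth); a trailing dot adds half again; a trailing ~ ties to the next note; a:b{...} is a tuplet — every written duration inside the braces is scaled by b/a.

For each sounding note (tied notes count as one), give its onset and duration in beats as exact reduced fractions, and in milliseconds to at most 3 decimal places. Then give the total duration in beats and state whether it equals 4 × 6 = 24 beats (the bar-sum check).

1) 0.0ms=0b +509.194ms=6/7b
2) 509.194ms=6/7b +509.194ms=6/7b
3) 1018.388ms=12/7b +509.194ms=6/7b
4) 1527.581ms=18/7b +509.194ms=6/7b
5) 2036.775ms=24/7b +509.194ms=6/7b
6) 2545.969ms=30/7b +509.194ms=6/7b
7) 3055.163ms=36/7b +509.194ms=6/7b
8) 3564.356ms=6b +891.089ms=3/2b
9) 4455.446ms=15/2b +445.545ms=3/4b
10) 4900.99ms=33/4b +445.545ms=3/4b
11) 5346.535ms=9b +891.089ms=3/2b
12) 6237.624ms=21/2b +891.089ms=3/2b
13) 7128.713ms=12b +445.545ms=3/4b
14) 7574.257ms=51/4b +445.545ms=3/4b
15) 8019.802ms=27/2b +891.089ms=3/2b
16) 8910.891ms=15b +1782.178ms=3b
17) 10693.069ms=18b +891.089ms=3/2b
18) 11584.158ms=39/2b +891.089ms=3/2b
19) 12475.248ms=21b +445.545ms=3/4b
20) 12920.792ms=87/4b +445.545ms=3/4b
21) 13366.337ms=45/2b +891.089ms=3/2b
Σ=24b of 24 (101bpm 6/8) — PASS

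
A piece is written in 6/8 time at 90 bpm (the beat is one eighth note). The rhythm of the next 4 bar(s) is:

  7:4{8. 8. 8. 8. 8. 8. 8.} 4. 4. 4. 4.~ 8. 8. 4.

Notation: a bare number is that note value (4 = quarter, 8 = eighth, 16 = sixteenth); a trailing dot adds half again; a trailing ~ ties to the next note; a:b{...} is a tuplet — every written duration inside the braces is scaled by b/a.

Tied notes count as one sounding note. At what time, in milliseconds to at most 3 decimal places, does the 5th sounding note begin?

1. 0.0ms @ 0 + 571.429ms (6/7)
2. 571.429ms @ 6/7 + 571.429ms (6/7)
3. 1142.857ms @ 12/7 + 571.429ms (6/7)
4. 1714.286ms @ 18/7 + 571.429ms (6/7)
5. 2285.714ms @ 24/7 + 571.429ms (6/7)
6. 2857.143ms @ 30/7 + 571.429ms (6/7)
7. 3428.571ms @ 36/7 + 571.429ms (6/7)
8. 4000.0ms @ 6 + 2000.0ms (3)
9. 6000.0ms @ 9 + 2000.0ms (3)
10. 8000.0ms @ 12 + 2000.0ms (3)
11. 10000.0ms @ 15 + 3000.0ms (9/2)
12. 13000.0ms @ 39/2 + 1000.0ms (3/2)
13. 14000.0ms @ 21 + 2000.0ms (3)

note 5 onset = 24/7b = 2285.714ms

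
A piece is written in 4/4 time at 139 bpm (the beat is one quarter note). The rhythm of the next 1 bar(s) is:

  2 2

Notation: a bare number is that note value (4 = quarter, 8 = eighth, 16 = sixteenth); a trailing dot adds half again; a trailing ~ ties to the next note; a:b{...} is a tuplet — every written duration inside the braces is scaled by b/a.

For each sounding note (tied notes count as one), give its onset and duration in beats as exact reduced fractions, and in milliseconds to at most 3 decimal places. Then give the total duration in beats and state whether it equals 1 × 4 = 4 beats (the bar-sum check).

1) 0.0ms=0b +863.309ms=2b
2) 863.309ms=2b +863.309ms=2b
Σ=4b of 4 (139bpm 4/4) — PASS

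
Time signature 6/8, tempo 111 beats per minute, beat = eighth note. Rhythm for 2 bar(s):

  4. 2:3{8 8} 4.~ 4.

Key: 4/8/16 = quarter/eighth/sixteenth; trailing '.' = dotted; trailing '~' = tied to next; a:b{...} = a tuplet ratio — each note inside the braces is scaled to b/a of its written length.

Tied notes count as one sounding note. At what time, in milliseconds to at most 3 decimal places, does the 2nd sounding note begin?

1. 0.0ms @ 0 + 1621.622ms (3)
2. 1621.622ms @ 3 + 810.811ms (3/2)
3. 2432.432ms @ 9/2 + 810.811ms (3/2)
4. 3243.243ms @ 6 + 3243.243ms (6)

note 2 onset = 3b = 1621.622ms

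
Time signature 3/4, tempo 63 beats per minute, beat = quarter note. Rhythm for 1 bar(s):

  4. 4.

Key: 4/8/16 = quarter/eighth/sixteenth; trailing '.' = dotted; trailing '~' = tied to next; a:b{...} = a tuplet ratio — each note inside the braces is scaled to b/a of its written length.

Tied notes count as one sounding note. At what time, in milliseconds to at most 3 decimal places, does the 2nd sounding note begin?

note 2 onset = 3/2b = 1428.571ms

1. 0.0ms @ 0 + 1428.571ms (3/2)
2. 1428.571ms @ 3/2 + 1428.571ms (3/2)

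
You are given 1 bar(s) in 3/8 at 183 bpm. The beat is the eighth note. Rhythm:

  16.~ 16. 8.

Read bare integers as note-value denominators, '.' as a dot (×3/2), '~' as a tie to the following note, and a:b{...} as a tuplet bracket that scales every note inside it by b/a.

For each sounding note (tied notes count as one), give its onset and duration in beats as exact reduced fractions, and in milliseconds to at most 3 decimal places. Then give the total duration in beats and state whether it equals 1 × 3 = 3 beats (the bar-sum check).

1) 0.0ms=0b +491.803ms=3/2b
2) 491.803ms=3/2b +491.803ms=3/2b
Σ=3b of 3 (183bpm 3/8) — PASS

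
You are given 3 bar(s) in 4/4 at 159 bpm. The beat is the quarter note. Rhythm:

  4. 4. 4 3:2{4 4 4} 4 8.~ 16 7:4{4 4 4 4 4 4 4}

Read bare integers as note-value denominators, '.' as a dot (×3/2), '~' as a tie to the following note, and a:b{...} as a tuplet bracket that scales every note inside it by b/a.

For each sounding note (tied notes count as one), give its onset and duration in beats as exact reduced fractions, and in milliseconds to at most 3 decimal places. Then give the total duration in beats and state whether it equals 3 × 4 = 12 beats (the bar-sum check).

1) 0.0ms=0b +566.038ms=3/2b
2) 566.038ms=3/2b +566.038ms=3/2b
3) 1132.075ms=3b +377.358ms=1b
4) 1509.434ms=4b +251.572ms=2/3b
5) 1761.006ms=14/3b +251.572ms=2/3b
6) 2012.579ms=16/3b +251.572ms=2/3b
7) 2264.151ms=6b +377.358ms=1b
8) 2641.509ms=7b +377.358ms=1b
9) 3018.868ms=8b +215.633ms=4/7b
10) 3234.501ms=60/7b +215.633ms=4/7b
11) 3450.135ms=64/7b +215.633ms=4/7b
12) 3665.768ms=68/7b +215.633ms=4/7b
13) 3881.402ms=72/7b +215.633ms=4/7b
14) 4097.035ms=76/7b +215.633ms=4/7b
15) 4312.668ms=80/7b +215.633ms=4/7b
Σ=12b of 12 (159bpm 4/4) — PASS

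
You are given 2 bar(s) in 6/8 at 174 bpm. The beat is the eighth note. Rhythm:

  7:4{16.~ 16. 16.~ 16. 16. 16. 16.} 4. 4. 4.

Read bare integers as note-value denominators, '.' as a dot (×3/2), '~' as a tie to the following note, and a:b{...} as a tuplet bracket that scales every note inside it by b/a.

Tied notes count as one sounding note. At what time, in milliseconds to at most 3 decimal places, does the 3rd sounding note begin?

1. 0.0ms @ 0 + 295.567ms (6/7)
2. 295.567ms @ 6/7 + 295.567ms (6/7)
3. 591.133ms @ 12/7 + 147.783ms (3/7)
4. 738.916ms @ 15/7 + 147.783ms (3/7)
5. 886.7ms @ 18/7 + 147.783ms (3/7)
6. 1034.483ms @ 3 + 1034.483ms (3)
7. 2068.966ms @ 6 + 1034.483ms (3)
8. 3103.448ms @ 9 + 1034.483ms (3)

note 3 onset = 12/7b = 591.133ms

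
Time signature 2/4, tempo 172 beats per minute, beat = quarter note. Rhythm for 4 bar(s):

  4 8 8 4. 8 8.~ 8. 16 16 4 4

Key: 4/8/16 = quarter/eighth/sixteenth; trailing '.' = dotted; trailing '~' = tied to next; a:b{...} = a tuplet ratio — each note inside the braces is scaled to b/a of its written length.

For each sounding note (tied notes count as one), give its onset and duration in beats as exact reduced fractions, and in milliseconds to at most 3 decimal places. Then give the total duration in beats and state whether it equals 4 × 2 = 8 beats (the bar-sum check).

1) 0.0ms=0b +348.837ms=1b
2) 348.837ms=1b +174.419ms=1/2b
3) 523.256ms=3/2b +174.419ms=1/2b
4) 697.674ms=2b +523.256ms=3/2b
5) 1220.93ms=7/2b +174.419ms=1/2b
6) 1395.349ms=4b +523.256ms=3/2b
7) 1918.605ms=11/2b +87.209ms=1/4b
8) 2005.814ms=23/4b +87.209ms=1/4b
9) 2093.023ms=6b +348.837ms=1b
10) 2441.86ms=7b +348.837ms=1b
Σ=8b of 8 (172bpm 2/4) — PASS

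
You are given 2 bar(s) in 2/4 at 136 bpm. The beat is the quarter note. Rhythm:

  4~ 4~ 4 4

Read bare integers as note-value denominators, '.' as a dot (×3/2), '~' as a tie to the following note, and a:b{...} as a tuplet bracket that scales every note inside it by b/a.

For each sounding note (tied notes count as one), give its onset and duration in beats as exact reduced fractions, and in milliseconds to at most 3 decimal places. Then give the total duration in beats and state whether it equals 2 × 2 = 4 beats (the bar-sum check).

1) 0.0ms=0b +1323.529ms=3b
2) 1323.529ms=3b +441.176ms=1b
Σ=4b of 4 (136bpm 2/4) — PASS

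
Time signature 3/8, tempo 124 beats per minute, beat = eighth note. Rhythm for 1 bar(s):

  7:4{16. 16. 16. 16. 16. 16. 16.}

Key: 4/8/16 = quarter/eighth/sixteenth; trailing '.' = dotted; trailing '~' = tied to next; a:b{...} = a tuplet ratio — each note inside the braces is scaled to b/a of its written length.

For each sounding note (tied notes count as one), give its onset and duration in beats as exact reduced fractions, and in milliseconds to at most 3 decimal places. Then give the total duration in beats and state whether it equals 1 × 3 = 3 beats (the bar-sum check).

1) 0.0ms=0b +207.373ms=3/7b
2) 207.373ms=3/7b +207.373ms=3/7b
3) 414.747ms=6/7b +207.373ms=3/7b
4) 622.12ms=9/7b +207.373ms=3/7b
5) 829.493ms=12/7b +207.373ms=3/7b
6) 1036.866ms=15/7b +207.373ms=3/7b
7) 1244.24ms=18/7b +207.373ms=3/7b
Σ=3b of 3 (124bpm 3/8) — PASS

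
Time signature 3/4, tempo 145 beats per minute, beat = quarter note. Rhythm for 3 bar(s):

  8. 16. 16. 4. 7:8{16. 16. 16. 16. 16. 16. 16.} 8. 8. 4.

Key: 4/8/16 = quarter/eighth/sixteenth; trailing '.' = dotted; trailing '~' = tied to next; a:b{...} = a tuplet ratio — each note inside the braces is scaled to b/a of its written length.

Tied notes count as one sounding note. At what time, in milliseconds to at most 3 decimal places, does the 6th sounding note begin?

note 6 onset = 24/7b = 1418.719ms

1. 0.0ms @ 0 + 310.345ms (3/4)
2. 310.345ms @ 3/4 + 155.172ms (3/8)
3. 465.517ms @ 9/8 + 155.172ms (3/8)
4. 620.69ms @ 3/2 + 620.69ms (3/2)
5. 1241.379ms @ 3 + 177.34ms (3/7)
6. 1418.719ms @ 24/7 + 177.34ms (3/7)
7. 1596.059ms @ 27/7 + 177.34ms (3/7)
8. 1773.399ms @ 30/7 + 177.34ms (3/7)
9. 1950.739ms @ 33/7 + 177.34ms (3/7)
10. 2128.079ms @ 36/7 + 177.34ms (3/7)
11. 2305.419ms @ 39/7 + 177.34ms (3/7)
12. 2482.759ms @ 6 + 310.345ms (3/4)
13. 2793.103ms @ 27/4 + 310.345ms (3/4)
14. 3103.448ms @ 15/2 + 620.69ms (3/2)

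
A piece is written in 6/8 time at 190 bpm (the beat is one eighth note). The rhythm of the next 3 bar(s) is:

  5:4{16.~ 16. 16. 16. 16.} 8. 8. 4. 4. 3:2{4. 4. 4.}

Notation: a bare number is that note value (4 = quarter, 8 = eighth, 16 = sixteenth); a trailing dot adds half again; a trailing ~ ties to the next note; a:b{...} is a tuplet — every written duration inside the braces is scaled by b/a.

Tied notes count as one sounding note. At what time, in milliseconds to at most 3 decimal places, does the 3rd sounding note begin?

1. 0.0ms @ 0 + 378.947ms (6/5)
2. 378.947ms @ 6/5 + 189.474ms (3/5)
3. 568.421ms @ 9/5 + 189.474ms (3/5)
4. 757.895ms @ 12/5 + 189.474ms (3/5)
5. 947.368ms @ 3 + 473.684ms (3/2)
6. 1421.053ms @ 9/2 + 473.684ms (3/2)
7. 1894.737ms @ 6 + 947.368ms (3)
8. 2842.105ms @ 9 + 947.368ms (3)
9. 3789.474ms @ 12 + 631.579ms (2)
10. 4421.053ms @ 14 + 631.579ms (2)
11. 5052.632ms @ 16 + 631.579ms (2)

note 3 onset = 9/5b = 568.421ms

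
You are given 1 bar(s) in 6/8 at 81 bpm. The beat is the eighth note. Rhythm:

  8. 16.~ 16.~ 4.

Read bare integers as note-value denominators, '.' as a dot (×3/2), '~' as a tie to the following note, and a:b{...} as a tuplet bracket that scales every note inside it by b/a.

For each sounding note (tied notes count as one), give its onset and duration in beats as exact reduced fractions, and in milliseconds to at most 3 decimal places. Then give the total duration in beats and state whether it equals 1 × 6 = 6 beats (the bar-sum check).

1) 0.0ms=0b +1111.111ms=3/2b
2) 1111.111ms=3/2b +3333.333ms=9/2b
Σ=6b of 6 (81bpm 6/8) — PASS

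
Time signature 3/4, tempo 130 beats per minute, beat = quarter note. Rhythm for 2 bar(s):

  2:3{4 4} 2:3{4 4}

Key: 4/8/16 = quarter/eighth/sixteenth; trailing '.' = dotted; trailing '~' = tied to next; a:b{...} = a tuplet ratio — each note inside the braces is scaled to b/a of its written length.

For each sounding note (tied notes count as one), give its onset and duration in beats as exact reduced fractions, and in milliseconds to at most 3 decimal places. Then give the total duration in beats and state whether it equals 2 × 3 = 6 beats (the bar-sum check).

1) 0.0ms=0b +692.308ms=3/2b
2) 692.308ms=3/2b +692.308ms=3/2b
3) 1384.615ms=3b +692.308ms=3/2b
4) 2076.923ms=9/2b +692.308ms=3/2b
Σ=6b of 6 (130bpm 3/4) — PASS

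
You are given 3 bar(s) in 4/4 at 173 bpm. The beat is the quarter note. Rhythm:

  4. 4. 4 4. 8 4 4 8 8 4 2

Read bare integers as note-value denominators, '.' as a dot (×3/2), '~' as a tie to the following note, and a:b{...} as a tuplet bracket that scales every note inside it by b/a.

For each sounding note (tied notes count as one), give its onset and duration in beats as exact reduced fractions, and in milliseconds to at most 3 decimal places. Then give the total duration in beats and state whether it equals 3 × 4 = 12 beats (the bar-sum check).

1) 0.0ms=0b +520.231ms=3/2b
2) 520.231ms=3/2b +520.231ms=3/2b
3) 1040.462ms=3b +346.821ms=1b
4) 1387.283ms=4b +520.231ms=3/2b
5) 1907.514ms=11/2b +173.41ms=1/2b
6) 2080.925ms=6b +346.821ms=1b
7) 2427.746ms=7b +346.821ms=1b
8) 2774.566ms=8b +173.41ms=1/2b
9) 2947.977ms=17/2b +173.41ms=1/2b
10) 3121.387ms=9b +346.821ms=1b
11) 3468.208ms=10b +693.642ms=2b
Σ=12b of 12 (173bpm 4/4) — PASS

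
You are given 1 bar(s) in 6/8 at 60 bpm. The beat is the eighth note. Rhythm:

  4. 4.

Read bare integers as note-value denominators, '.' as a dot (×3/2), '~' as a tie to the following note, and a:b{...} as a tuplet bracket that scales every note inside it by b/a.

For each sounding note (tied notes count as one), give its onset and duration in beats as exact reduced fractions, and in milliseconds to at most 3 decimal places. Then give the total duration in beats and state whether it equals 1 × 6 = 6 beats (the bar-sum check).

1) 0.0ms=0b +3000.0ms=3b
2) 3000.0ms=3b +3000.0ms=3b
Σ=6b of 6 (60bpm 6/8) — PASS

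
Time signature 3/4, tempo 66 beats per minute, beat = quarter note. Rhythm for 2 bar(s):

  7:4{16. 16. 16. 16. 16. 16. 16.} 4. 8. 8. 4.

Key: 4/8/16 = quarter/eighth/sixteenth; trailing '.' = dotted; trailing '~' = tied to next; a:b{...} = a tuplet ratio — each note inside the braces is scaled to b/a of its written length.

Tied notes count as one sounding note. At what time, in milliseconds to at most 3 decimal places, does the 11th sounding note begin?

1. 0.0ms @ 0 + 194.805ms (3/14)
2. 194.805ms @ 3/14 + 194.805ms (3/14)
3. 389.61ms @ 3/7 + 194.805ms (3/14)
4. 584.416ms @ 9/14 + 194.805ms (3/14)
5. 779.221ms @ 6/7 + 194.805ms (3/14)
6. 974.026ms @ 15/14 + 194.805ms (3/14)
7. 1168.831ms @ 9/7 + 194.805ms (3/14)
8. 1363.636ms @ 3/2 + 1363.636ms (3/2)
9. 2727.273ms @ 3 + 681.818ms (3/4)
10. 3409.091ms @ 15/4 + 681.818ms (3/4)
11. 4090.909ms @ 9/2 + 1363.636ms (3/2)

note 11 onset = 9/2b = 4090.909ms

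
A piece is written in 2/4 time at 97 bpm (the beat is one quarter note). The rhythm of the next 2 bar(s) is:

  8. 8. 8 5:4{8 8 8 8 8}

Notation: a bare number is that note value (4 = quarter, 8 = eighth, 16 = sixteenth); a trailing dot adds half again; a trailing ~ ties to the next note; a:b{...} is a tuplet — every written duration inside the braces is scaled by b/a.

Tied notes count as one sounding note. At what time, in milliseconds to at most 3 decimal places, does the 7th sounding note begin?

note 7 onset = 16/5b = 1979.381ms

1. 0.0ms @ 0 + 463.918ms (3/4)
2. 463.918ms @ 3/4 + 463.918ms (3/4)
3. 927.835ms @ 3/2 + 309.278ms (1/2)
4. 1237.113ms @ 2 + 247.423ms (2/5)
5. 1484.536ms @ 12/5 + 247.423ms (2/5)
6. 1731.959ms @ 14/5 + 247.423ms (2/5)
7. 1979.381ms @ 16/5 + 247.423ms (2/5)
8. 2226.804ms @ 18/5 + 247.423ms (2/5)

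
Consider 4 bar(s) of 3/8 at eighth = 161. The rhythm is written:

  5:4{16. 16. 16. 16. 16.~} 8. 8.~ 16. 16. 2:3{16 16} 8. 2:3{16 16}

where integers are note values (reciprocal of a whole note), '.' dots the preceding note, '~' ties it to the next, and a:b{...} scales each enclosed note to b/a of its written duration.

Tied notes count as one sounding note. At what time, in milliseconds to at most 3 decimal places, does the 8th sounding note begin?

note 8 onset = 15/2b = 2795.031ms

1. 0.0ms @ 0 + 223.602ms (3/5)
2. 223.602ms @ 3/5 + 223.602ms (3/5)
3. 447.205ms @ 6/5 + 223.602ms (3/5)
4. 670.807ms @ 9/5 + 223.602ms (3/5)
5. 894.41ms @ 12/5 + 782.609ms (21/10)
6. 1677.019ms @ 9/2 + 838.509ms (9/4)
7. 2515.528ms @ 27/4 + 279.503ms (3/4)
8. 2795.031ms @ 15/2 + 279.503ms (3/4)
9. 3074.534ms @ 33/4 + 279.503ms (3/4)
10. 3354.037ms @ 9 + 559.006ms (3/2)
11. 3913.043ms @ 21/2 + 279.503ms (3/4)
12. 4192.547ms @ 45/4 + 279.503ms (3/4)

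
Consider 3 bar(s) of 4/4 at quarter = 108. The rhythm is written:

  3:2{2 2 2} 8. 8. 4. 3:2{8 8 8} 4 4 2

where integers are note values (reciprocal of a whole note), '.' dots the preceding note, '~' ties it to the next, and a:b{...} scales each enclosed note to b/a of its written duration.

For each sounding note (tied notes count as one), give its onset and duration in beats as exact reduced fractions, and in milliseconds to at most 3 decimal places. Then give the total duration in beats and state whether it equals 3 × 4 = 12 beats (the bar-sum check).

1) 0.0ms=0b +740.741ms=4/3b
2) 740.741ms=4/3b +740.741ms=4/3b
3) 1481.481ms=8/3b +740.741ms=4/3b
4) 2222.222ms=4b +416.667ms=3/4b
5) 2638.889ms=19/4b +416.667ms=3/4b
6) 3055.556ms=11/2b +833.333ms=3/2b
7) 3888.889ms=7b +185.185ms=1/3b
8) 4074.074ms=22/3b +185.185ms=1/3b
9) 4259.259ms=23/3b +185.185ms=1/3b
10) 4444.444ms=8b +555.556ms=1b
11) 5000.0ms=9b +555.556ms=1b
12) 5555.556ms=10b +1111.111ms=2b
Σ=12b of 12 (108bpm 4/4) — PASS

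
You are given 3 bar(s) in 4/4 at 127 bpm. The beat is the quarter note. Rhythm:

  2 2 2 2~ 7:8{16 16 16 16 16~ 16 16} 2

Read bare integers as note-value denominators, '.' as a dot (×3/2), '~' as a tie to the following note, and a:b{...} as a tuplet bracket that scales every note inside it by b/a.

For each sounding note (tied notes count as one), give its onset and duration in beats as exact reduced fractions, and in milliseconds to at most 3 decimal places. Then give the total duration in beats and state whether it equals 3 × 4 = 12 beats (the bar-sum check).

1) 0.0ms=0b +944.882ms=2b
2) 944.882ms=2b +944.882ms=2b
3) 1889.764ms=4b +944.882ms=2b
4) 2834.646ms=6b +1079.865ms=16/7b
5) 3914.511ms=58/7b +134.983ms=2/7b
6) 4049.494ms=60/7b +134.983ms=2/7b
7) 4184.477ms=62/7b +134.983ms=2/7b
8) 4319.46ms=64/7b +269.966ms=4/7b
9) 4589.426ms=68/7b +134.983ms=2/7b
10) 4724.409ms=10b +944.882ms=2b
Σ=12b of 12 (127bpm 4/4) — PASS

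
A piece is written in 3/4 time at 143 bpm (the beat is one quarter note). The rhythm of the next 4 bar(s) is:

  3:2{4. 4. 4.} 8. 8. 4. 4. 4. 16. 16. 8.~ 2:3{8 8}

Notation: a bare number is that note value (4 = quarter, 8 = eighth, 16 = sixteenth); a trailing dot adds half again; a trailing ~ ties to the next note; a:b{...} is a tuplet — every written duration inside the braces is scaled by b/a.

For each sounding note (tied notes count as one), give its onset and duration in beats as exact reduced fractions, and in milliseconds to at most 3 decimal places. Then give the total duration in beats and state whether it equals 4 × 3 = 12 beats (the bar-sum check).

1) 0.0ms=0b +419.58ms=1b
2) 419.58ms=1b +419.58ms=1b
3) 839.161ms=2b +419.58ms=1b
4) 1258.741ms=3b +314.685ms=3/4b
5) 1573.427ms=15/4b +314.685ms=3/4b
6) 1888.112ms=9/2b +629.371ms=3/2b
7) 2517.483ms=6b +629.371ms=3/2b
8) 3146.853ms=15/2b +629.371ms=3/2b
9) 3776.224ms=9b +157.343ms=3/8b
10) 3933.566ms=75/8b +157.343ms=3/8b
11) 4090.909ms=39/4b +629.371ms=3/2b
12) 4720.28ms=45/4b +314.685ms=3/4b
Σ=12b of 12 (143bpm 3/4) — PASS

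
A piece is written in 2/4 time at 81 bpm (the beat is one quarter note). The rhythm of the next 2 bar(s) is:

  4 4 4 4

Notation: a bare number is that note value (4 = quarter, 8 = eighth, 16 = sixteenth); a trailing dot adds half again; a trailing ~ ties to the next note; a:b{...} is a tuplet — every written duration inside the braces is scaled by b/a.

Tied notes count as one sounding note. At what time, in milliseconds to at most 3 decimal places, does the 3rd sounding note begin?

note 3 onset = 2b = 1481.481ms

1. 0.0ms @ 0 + 740.741ms (1)
2. 740.741ms @ 1 + 740.741ms (1)
3. 1481.481ms @ 2 + 740.741ms (1)
4. 2222.222ms @ 3 + 740.741ms (1)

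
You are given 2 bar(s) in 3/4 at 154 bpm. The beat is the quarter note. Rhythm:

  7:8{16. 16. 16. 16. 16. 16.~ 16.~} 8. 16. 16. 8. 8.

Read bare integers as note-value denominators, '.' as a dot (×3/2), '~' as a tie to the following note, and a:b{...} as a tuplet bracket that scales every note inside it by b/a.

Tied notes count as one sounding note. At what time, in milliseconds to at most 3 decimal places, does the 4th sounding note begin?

note 4 onset = 9/7b = 500.928ms

1. 0.0ms @ 0 + 166.976ms (3/7)
2. 166.976ms @ 3/7 + 166.976ms (3/7)
3. 333.952ms @ 6/7 + 166.976ms (3/7)
4. 500.928ms @ 9/7 + 166.976ms (3/7)
5. 667.904ms @ 12/7 + 166.976ms (3/7)
6. 834.879ms @ 15/7 + 626.16ms (45/28)
7. 1461.039ms @ 15/4 + 146.104ms (3/8)
8. 1607.143ms @ 33/8 + 146.104ms (3/8)
9. 1753.247ms @ 9/2 + 292.208ms (3/4)
10. 2045.455ms @ 21/4 + 292.208ms (3/4)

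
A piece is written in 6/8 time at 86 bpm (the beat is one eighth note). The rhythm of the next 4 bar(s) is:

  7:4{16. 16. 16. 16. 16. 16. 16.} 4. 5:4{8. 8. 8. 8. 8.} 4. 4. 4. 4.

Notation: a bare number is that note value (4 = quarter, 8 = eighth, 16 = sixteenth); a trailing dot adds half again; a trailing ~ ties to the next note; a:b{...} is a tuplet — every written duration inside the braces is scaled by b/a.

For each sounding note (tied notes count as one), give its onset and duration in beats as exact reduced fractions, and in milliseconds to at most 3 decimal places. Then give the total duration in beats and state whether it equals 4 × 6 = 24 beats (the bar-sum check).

1) 0.0ms=0b +299.003ms=3/7b
2) 299.003ms=3/7b +299.003ms=3/7b
3) 598.007ms=6/7b +299.003ms=3/7b
4) 897.01ms=9/7b +299.003ms=3/7b
5) 1196.013ms=12/7b +299.003ms=3/7b
6) 1495.017ms=15/7b +299.003ms=3/7b
7) 1794.02ms=18/7b +299.003ms=3/7b
8) 2093.023ms=3b +2093.023ms=3b
9) 4186.047ms=6b +837.209ms=6/5b
10) 5023.256ms=36/5b +837.209ms=6/5b
11) 5860.465ms=42/5b +837.209ms=6/5b
12) 6697.674ms=48/5b +837.209ms=6/5b
13) 7534.884ms=54/5b +837.209ms=6/5b
14) 8372.093ms=12b +2093.023ms=3b
15) 10465.116ms=15b +2093.023ms=3b
16) 12558.14ms=18b +2093.023ms=3b
17) 14651.163ms=21b +2093.023ms=3b
Σ=24b of 24 (86bpm 6/8) — PASS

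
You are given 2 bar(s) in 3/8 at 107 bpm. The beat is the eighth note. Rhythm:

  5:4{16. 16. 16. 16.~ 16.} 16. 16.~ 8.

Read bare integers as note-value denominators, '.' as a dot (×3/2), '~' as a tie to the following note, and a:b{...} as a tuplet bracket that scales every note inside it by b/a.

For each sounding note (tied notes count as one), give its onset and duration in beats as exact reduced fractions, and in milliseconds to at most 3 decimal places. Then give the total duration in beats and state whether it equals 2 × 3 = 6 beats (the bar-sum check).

1) 0.0ms=0b +336.449ms=3/5b
2) 336.449ms=3/5b +336.449ms=3/5b
3) 672.897ms=6/5b +336.449ms=3/5b
4) 1009.346ms=9/5b +672.897ms=6/5b
5) 1682.243ms=3b +420.561ms=3/4b
6) 2102.804ms=15/4b +1261.682ms=9/4b
Σ=6b of 6 (107bpm 3/8) — PASS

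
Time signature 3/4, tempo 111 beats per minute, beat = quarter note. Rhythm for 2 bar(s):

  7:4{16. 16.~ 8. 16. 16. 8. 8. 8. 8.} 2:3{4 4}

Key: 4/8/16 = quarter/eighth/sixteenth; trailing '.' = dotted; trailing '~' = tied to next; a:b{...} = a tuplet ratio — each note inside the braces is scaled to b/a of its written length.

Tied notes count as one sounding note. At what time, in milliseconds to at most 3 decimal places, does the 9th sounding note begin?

note 9 onset = 3b = 1621.622ms

1. 0.0ms @ 0 + 115.83ms (3/14)
2. 115.83ms @ 3/14 + 347.49ms (9/14)
3. 463.32ms @ 6/7 + 115.83ms (3/14)
4. 579.151ms @ 15/14 + 115.83ms (3/14)
5. 694.981ms @ 9/7 + 231.66ms (3/7)
6. 926.641ms @ 12/7 + 231.66ms (3/7)
7. 1158.301ms @ 15/7 + 231.66ms (3/7)
8. 1389.961ms @ 18/7 + 231.66ms (3/7)
9. 1621.622ms @ 3 + 810.811ms (3/2)
10. 2432.432ms @ 9/2 + 810.811ms (3/2)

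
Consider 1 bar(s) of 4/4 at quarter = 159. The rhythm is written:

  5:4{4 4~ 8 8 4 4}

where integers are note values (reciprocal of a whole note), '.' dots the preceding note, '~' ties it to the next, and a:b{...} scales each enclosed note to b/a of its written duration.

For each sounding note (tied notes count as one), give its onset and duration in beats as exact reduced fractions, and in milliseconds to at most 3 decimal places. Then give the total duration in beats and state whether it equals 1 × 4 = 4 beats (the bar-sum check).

1) 0.0ms=0b +301.887ms=4/5b
2) 301.887ms=4/5b +452.83ms=6/5b
3) 754.717ms=2b +150.943ms=2/5b
4) 905.66ms=12/5b +301.887ms=4/5b
5) 1207.547ms=16/5b +301.887ms=4/5b
Σ=4b of 4 (159bpm 4/4) — PASS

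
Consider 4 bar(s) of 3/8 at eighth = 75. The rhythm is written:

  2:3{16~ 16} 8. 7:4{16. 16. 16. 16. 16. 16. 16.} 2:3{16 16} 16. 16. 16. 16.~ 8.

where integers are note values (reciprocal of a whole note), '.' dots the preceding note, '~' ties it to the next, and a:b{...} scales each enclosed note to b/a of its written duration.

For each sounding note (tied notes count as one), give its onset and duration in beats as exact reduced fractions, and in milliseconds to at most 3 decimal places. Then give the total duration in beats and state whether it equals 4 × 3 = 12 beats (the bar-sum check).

1) 0.0ms=0b +1200.0ms=3/2b
2) 1200.0ms=3/2b +1200.0ms=3/2b
3) 2400.0ms=3b +342.857ms=3/7b
4) 2742.857ms=24/7b +342.857ms=3/7b
5) 3085.714ms=27/7b +342.857ms=3/7b
6) 3428.571ms=30/7b +342.857ms=3/7b
7) 3771.429ms=33/7b +342.857ms=3/7b
8) 4114.286ms=36/7b +342.857ms=3/7b
9) 4457.143ms=39/7b +342.857ms=3/7b
10) 4800.0ms=6b +600.0ms=3/4b
11) 5400.0ms=27/4b +600.0ms=3/4b
12) 6000.0ms=15/2b +600.0ms=3/4b
13) 6600.0ms=33/4b +600.0ms=3/4b
14) 7200.0ms=9b +600.0ms=3/4b
15) 7800.0ms=39/4b +1800.0ms=9/4b
Σ=12b of 12 (75bpm 3/8) — PASS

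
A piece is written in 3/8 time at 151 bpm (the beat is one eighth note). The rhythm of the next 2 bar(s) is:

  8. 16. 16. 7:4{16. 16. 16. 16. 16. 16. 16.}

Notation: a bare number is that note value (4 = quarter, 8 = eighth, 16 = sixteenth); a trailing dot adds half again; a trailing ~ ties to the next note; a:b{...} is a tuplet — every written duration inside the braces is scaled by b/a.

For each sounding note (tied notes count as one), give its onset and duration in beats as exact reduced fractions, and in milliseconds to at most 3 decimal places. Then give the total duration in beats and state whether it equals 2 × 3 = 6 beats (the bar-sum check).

1) 0.0ms=0b +596.026ms=3/2b
2) 596.026ms=3/2b +298.013ms=3/4b
3) 894.04ms=9/4b +298.013ms=3/4b
4) 1192.053ms=3b +170.293ms=3/7b
5) 1362.346ms=24/7b +170.293ms=3/7b
6) 1532.64ms=27/7b +170.293ms=3/7b
7) 1702.933ms=30/7b +170.293ms=3/7b
8) 1873.226ms=33/7b +170.293ms=3/7b
9) 2043.519ms=36/7b +170.293ms=3/7b
10) 2213.813ms=39/7b +170.293ms=3/7b
Σ=6b of 6 (151bpm 3/8) — PASS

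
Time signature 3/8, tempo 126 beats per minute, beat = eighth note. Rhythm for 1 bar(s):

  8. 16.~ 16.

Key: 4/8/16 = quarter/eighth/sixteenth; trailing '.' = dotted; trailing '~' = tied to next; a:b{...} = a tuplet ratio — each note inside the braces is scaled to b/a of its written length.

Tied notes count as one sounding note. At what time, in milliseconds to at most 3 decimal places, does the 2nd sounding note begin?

1. 0.0ms @ 0 + 714.286ms (3/2)
2. 714.286ms @ 3/2 + 714.286ms (3/2)

note 2 onset = 3/2b = 714.286ms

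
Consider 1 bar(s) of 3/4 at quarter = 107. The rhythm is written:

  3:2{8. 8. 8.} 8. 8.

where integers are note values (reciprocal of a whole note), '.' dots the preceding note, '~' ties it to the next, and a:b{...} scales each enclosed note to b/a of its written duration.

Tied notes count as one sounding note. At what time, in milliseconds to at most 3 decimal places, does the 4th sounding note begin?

note 4 onset = 3/2b = 841.121ms

1. 0.0ms @ 0 + 280.374ms (1/2)
2. 280.374ms @ 1/2 + 280.374ms (1/2)
3. 560.748ms @ 1 + 280.374ms (1/2)
4. 841.121ms @ 3/2 + 420.561ms (3/4)
5. 1261.682ms @ 9/4 + 420.561ms (3/4)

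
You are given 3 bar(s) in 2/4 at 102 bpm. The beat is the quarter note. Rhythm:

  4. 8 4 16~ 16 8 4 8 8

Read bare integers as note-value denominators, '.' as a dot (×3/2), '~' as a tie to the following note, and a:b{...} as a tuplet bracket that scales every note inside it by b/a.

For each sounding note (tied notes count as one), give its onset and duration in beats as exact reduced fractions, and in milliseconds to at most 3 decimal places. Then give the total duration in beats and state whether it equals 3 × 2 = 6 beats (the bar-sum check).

1) 0.0ms=0b +882.353ms=3/2b
2) 882.353ms=3/2b +294.118ms=1/2b
3) 1176.471ms=2b +588.235ms=1b
4) 1764.706ms=3b +294.118ms=1/2b
5) 2058.824ms=7/2b +294.118ms=1/2b
6) 2352.941ms=4b +588.235ms=1b
7) 2941.176ms=5b +294.118ms=1/2b
8) 3235.294ms=11/2b +294.118ms=1/2b
Σ=6b of 6 (102bpm 2/4) — PASS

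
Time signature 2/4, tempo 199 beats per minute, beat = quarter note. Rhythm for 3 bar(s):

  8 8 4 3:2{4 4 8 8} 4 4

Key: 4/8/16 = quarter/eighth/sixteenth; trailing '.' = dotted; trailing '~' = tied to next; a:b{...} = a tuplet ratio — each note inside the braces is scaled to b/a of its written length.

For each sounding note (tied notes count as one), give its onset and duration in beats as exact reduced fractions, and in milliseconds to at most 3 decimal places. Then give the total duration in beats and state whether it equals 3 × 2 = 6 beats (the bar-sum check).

1) 0.0ms=0b +150.754ms=1/2b
2) 150.754ms=1/2b +150.754ms=1/2b
3) 301.508ms=1b +301.508ms=1b
4) 603.015ms=2b +201.005ms=2/3b
5) 804.02ms=8/3b +201.005ms=2/3b
6) 1005.025ms=10/3b +100.503ms=1/3b
7) 1105.528ms=11/3b +100.503ms=1/3b
8) 1206.03ms=4b +301.508ms=1b
9) 1507.538ms=5b +301.508ms=1b
Σ=6b of 6 (199bpm 2/4) — PASS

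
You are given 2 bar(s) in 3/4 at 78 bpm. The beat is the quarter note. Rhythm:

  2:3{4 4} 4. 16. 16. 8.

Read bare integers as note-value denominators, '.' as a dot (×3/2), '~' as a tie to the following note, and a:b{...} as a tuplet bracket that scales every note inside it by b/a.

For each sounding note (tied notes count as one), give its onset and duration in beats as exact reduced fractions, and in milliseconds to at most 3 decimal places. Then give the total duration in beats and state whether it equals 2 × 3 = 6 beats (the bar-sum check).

1) 0.0ms=0b +1153.846ms=3/2b
2) 1153.846ms=3/2b +1153.846ms=3/2b
3) 2307.692ms=3b +1153.846ms=3/2b
4) 3461.538ms=9/2b +288.462ms=3/8b
5) 3750.0ms=39/8b +288.462ms=3/8b
6) 4038.462ms=21/4b +576.923ms=3/4b
Σ=6b of 6 (78bpm 3/4) — PASS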